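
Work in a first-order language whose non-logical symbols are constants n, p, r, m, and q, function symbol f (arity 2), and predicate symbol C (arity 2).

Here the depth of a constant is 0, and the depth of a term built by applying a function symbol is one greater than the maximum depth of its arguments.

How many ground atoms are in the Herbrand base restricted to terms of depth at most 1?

First count ground terms of depth ≤ 1.
Let N_k = |{terms of depth ≤ k}|. Then N_0 = 5 and N_k = 5 + N_{k-1}^2 for k ≥ 1 (one summand per function symbol, arity giving the exponent).
N_0 = 5
N_1 = 5 + 5^2 = 30
So |H| = 30.
Ground atoms are formed by filling each argument slot of a predicate with a term from H, so an r-ary predicate gives |H|^r atoms:
  C: 30^2 = 900
Total ground atoms: 900.

900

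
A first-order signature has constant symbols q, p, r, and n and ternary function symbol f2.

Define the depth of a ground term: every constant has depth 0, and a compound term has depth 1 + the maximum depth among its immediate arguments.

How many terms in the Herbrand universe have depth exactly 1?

Write N_k for the number of ground terms of depth ≤ k. A term of depth ≤ k is either a constant or a function symbol applied to arguments of depth ≤ k−1, so N_k = 4 + N_{k-1}^3.
N_0 = 4
N_1 = 4 + 4^3 = 68
Terms of depth exactly 1: N_1 − N_0 = 68 − 4 = 64.

64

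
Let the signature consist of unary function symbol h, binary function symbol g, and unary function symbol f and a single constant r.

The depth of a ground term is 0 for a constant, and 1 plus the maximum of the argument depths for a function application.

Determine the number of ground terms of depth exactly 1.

Count level by level. With function symbols h/1, g/2, f/1, the terms of depth ≤ k are the 1 constant together with each function applied to depth-≤(k−1) tuples, so N_k = 1 + N_{k-1} + N_{k-1}^2 + N_{k-1}.
N_0 = 1
N_1 = 1 + 1 + 1^2 + 1 = 4
Terms of depth exactly 1: N_1 − N_0 = 4 − 1 = 3.

3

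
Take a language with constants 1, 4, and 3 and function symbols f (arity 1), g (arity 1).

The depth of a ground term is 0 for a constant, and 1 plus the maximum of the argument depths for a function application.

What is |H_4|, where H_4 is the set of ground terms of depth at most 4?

93

If N_k denotes the number of depth-≤k ground terms, the 3 constants give N_0 = 3, and each function symbol of arity r contributes N_{k-1}^r new terms at level k: N_k = 3 + N_{k-1} + N_{k-1}.
N_0 = 3
N_1 = 3 + 3 + 3 = 9
N_2 = 3 + 9 + 9 = 21
N_3 = 3 + 21 + 21 = 45
N_4 = 3 + 45 + 45 = 93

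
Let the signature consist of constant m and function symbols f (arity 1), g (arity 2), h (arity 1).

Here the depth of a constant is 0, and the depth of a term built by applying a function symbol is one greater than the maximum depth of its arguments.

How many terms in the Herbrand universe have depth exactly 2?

Let N_k count ground terms of depth at most k. Each non-constant term of depth ≤ k is some function symbol applied to depth-≤(k−1) arguments, giving N_k = 1 + N_{k-1} + N_{k-1}^2 + N_{k-1}.
N_0 = 1
N_1 = 1 + 1 + 1^2 + 1 = 4
N_2 = 1 + 4 + 4^2 + 4 = 25
Terms of depth exactly 2: N_2 − N_1 = 25 − 4 = 21.

21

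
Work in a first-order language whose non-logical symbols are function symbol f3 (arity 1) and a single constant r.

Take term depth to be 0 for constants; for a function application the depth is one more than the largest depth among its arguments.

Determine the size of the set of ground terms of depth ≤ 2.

Count level by level. With function symbols f3/1, the terms of depth ≤ k are the 1 constant together with each function applied to depth-≤(k−1) tuples, so N_k = 1 + N_{k-1}.
N_0 = 1
N_1 = 1 + 1 = 2
N_2 = 1 + 2 = 3
Explicitly: r, f3(r), f3(f3(r)).

3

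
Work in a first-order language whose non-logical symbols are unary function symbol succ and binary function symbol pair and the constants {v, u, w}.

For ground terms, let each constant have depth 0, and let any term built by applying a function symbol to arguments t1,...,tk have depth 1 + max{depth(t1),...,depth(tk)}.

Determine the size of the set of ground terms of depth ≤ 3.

Count level by level. With function symbols succ/1, pair/2, the terms of depth ≤ k are the 3 constants together with each function applied to depth-≤(k−1) tuples, so N_k = 3 + N_{k-1} + N_{k-1}^2.
N_0 = 3
N_1 = 3 + 3 + 3^2 = 15
N_2 = 3 + 15 + 15^2 = 243
N_3 = 3 + 243 + 243^2 = 59295

59295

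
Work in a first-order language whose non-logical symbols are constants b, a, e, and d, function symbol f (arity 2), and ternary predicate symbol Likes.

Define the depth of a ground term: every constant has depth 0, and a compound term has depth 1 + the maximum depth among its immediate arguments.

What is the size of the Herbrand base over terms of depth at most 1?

First count ground terms of depth ≤ 1.
Write N_k for the number of ground terms of depth ≤ k. A term of depth ≤ k is either a constant or a function symbol applied to arguments of depth ≤ k−1, so N_k = 4 + N_{k-1}^2.
N_0 = 4
N_1 = 4 + 4^2 = 20
So |H| = 20.
A ground atom is a predicate applied to a tuple of terms from H, so the count is the sum over predicates of |H|^arity:
  Likes: 20^3 = 8000
Total ground atoms: 8000.

8000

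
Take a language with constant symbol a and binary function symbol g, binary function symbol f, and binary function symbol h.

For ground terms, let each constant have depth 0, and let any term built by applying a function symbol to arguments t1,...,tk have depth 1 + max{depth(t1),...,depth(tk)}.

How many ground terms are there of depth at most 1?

Write N_k for the number of ground terms of depth ≤ k. A term of depth ≤ k is either a constant or a function symbol applied to arguments of depth ≤ k−1, so N_k = 1 + N_{k-1}^2 + N_{k-1}^2 + N_{k-1}^2.
N_0 = 1
N_1 = 1 + 1^2 + 1^2 + 1^2 = 4

4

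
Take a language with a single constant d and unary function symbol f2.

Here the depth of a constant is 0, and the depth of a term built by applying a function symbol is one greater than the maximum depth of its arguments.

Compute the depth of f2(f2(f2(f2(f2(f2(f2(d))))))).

7

depth(f2(d)) = 1 + depth(d) = 1 + 0 = 1
depth(f2(f2(d))) = 1 + depth(f2(d)) = 1 + 1 = 2
depth(f2(f2(f2(d)))) = 1 + depth(f2(f2(d))) = 1 + 2 = 3
depth(f2(f2(f2(f2(d))))) = 1 + depth(f2(f2(f2(d)))) = 1 + 3 = 4
depth(f2(f2(f2(f2(f2(d)))))) = 1 + depth(f2(f2(f2(f2(d))))) = 1 + 4 = 5
depth(f2(f2(f2(f2(f2(f2(d))))))) = 1 + depth(f2(f2(f2(f2(f2(d)))))) = 1 + 5 = 6
depth(f2(f2(f2(f2(f2(f2(f2(d)))))))) = 1 + depth(f2(f2(f2(f2(f2(f2(d))))))) = 1 + 6 = 7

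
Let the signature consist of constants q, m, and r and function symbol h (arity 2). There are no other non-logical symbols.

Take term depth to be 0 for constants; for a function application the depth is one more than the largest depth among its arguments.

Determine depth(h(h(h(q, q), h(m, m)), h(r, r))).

3

depth(h(q, q)) = 1 + max(0, 0) = 1
depth(h(m, m)) = 1 + max(0, 0) = 1
depth(h(h(q, q), h(m, m))) = 1 + max(1, 1) = 2
depth(h(r, r)) = 1 + max(0, 0) = 1
depth(h(h(h(q, q), h(m, m)), h(r, r))) = 1 + max(2, 1) = 3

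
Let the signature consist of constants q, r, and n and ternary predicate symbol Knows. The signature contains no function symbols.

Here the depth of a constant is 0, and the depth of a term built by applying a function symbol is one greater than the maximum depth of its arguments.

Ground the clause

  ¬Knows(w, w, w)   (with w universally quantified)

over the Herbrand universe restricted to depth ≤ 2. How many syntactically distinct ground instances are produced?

3

Ground terms of depth ≤ 2:
  With no function symbols every ground term is a constant, so there are exactly 3 ground terms at every depth bound.
  N_0 = 3
  N_1 = 3
  N_2 = 3
  Explicitly: q, r, n.
So there are 3 ground terms available for substitution.
The variable w ranges independently over the available ground terms, and distinct assignments produce distinct instances.
Number of ground instances = 3.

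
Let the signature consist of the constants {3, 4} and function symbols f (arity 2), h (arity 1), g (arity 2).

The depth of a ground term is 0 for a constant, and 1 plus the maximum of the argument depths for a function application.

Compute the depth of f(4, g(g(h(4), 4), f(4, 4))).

depth(h(4)) = 1 + depth(4) = 1 + 0 = 1
depth(g(h(4), 4)) = 1 + max(1, 0) = 2
depth(f(4, 4)) = 1 + max(0, 0) = 1
depth(g(g(h(4), 4), f(4, 4))) = 1 + max(2, 1) = 3
depth(f(4, g(g(h(4), 4), f(4, 4)))) = 1 + max(0, 3) = 4

4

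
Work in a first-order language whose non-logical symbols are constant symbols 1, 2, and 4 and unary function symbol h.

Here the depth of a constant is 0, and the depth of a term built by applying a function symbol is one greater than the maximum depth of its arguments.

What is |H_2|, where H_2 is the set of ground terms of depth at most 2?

9

If N_k denotes the number of depth-≤k ground terms, the 3 constants give N_0 = 3, and each function symbol of arity r contributes N_{k-1}^r new terms at level k: N_k = 3 + N_{k-1}.
N_0 = 3
N_1 = 3 + 3 = 6
N_2 = 3 + 6 = 9
Explicitly: 1, 2, 4, h(1), h(2), h(4), h(h(1)), h(h(2)), h(h(4)).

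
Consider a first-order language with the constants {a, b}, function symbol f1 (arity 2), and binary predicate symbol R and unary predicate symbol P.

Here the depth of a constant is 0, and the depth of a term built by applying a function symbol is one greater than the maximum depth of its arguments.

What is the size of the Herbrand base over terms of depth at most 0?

6

First count ground terms of depth ≤ 0.
Let N_k = |{terms of depth ≤ k}|. Then N_0 = 2 and N_k = 2 + N_{k-1}^2 for k ≥ 1 (one summand per function symbol, arity giving the exponent).
N_0 = 2
So |H| = 2.
A ground atom is a predicate applied to a tuple of terms from H, so the count is the sum over predicates of |H|^arity:
  R: 2^2 = 4;  P: 2
Total ground atoms: 4 + 2 = 6.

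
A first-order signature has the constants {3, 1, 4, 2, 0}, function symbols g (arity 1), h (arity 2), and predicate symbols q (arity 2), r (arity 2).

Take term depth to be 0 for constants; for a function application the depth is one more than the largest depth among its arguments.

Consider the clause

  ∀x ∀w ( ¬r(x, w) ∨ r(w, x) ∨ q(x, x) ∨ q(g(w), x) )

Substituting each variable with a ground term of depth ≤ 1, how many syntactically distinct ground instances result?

1225

Ground terms of depth ≤ 1:
  Let N_k = |{terms of depth ≤ k}|. Then N_0 = 5 and N_k = 5 + N_{k-1} + N_{k-1}^2 for k ≥ 1 (one summand per function symbol, arity giving the exponent).
  N_0 = 5
  N_1 = 5 + 5 + 5^2 = 35
So there are 35 ground terms available for substitution.
The body mentions every one of the 2 quantified variables; since ground terms form a free algebra, no two substitutions collapse to the same formula.
Number of ground instances = 35^2 = 1225.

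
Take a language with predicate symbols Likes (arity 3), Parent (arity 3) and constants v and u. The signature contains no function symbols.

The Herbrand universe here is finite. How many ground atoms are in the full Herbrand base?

With no function symbols, the Herbrand universe is just the 2 constants.
Ground atoms per predicate: Likes: 2^3 = 8, Parent: 2^3 = 8.
Herbrand base size = 8 + 8 = 16.

16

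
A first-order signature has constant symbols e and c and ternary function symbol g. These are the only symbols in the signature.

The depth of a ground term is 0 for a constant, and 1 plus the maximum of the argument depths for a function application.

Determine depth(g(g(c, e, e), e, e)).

2

depth(g(c, e, e)) = 1 + max(0, 0, 0) = 1
depth(g(g(c, e, e), e, e)) = 1 + max(1, 0, 0) = 2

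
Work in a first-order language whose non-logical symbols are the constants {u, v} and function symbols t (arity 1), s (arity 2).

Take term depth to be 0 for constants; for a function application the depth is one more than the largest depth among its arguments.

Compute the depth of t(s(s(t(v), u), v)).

depth(t(v)) = 1 + depth(v) = 1 + 0 = 1
depth(s(t(v), u)) = 1 + max(1, 0) = 2
depth(s(s(t(v), u), v)) = 1 + max(2, 0) = 3
depth(t(s(s(t(v), u), v))) = 1 + depth(s(s(t(v), u), v)) = 1 + 3 = 4

4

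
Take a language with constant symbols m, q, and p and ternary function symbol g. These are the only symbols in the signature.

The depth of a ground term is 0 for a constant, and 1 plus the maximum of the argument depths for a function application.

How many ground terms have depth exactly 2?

26973

Let N_k = |{terms of depth ≤ k}|. Then N_0 = 3 and N_k = 3 + N_{k-1}^3 for k ≥ 1 (one summand per function symbol, arity giving the exponent).
N_0 = 3
N_1 = 3 + 3^3 = 30
N_2 = 3 + 30^3 = 27003
Terms of depth exactly 2: N_2 − N_1 = 27003 − 30 = 26973.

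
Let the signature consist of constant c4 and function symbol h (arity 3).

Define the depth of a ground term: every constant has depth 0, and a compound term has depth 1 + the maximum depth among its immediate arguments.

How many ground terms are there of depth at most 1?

2

Count level by level. With function symbols h/3, the terms of depth ≤ k are the 1 constant together with each function applied to depth-≤(k−1) tuples, so N_k = 1 + N_{k-1}^3.
N_0 = 1
N_1 = 1 + 1^3 = 2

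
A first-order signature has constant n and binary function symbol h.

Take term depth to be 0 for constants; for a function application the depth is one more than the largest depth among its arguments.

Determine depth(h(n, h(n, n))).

depth(h(n, n)) = 1 + max(0, 0) = 1
depth(h(n, h(n, n))) = 1 + max(0, 1) = 2

2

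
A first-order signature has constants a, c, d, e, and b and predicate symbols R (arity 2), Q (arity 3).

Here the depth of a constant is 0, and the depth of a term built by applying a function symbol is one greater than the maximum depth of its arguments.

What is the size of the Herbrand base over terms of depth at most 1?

150

First count ground terms of depth ≤ 1.
With no function symbols every ground term is a constant, so there are exactly 5 ground terms at every depth bound.
N_0 = 5
N_1 = 5
Explicitly: a, c, d, e, b.
So |H| = 5.
A ground atom is a predicate applied to a tuple of terms from H, so the count is the sum over predicates of |H|^arity:
  R: 5^2 = 25;  Q: 5^3 = 125
Total ground atoms: 25 + 125 = 150.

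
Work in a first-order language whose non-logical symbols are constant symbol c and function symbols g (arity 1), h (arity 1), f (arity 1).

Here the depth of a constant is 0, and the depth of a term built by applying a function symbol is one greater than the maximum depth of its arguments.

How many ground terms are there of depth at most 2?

13

Let N_k = |{terms of depth ≤ k}|. Then N_0 = 1 and N_k = 1 + N_{k-1} + N_{k-1} + N_{k-1} for k ≥ 1 (one summand per function symbol, arity giving the exponent).
N_0 = 1
N_1 = 1 + 1 + 1 + 1 = 4
N_2 = 1 + 4 + 4 + 4 = 13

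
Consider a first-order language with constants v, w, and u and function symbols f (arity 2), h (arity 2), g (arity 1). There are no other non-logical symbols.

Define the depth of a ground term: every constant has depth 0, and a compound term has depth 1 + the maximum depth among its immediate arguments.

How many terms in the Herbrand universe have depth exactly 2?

Write N_k for the number of ground terms of depth ≤ k. A term of depth ≤ k is either a constant or a function symbol applied to arguments of depth ≤ k−1, so N_k = 3 + N_{k-1}^2 + N_{k-1}^2 + N_{k-1}.
N_0 = 3
N_1 = 3 + 3^2 + 3^2 + 3 = 24
N_2 = 3 + 24^2 + 24^2 + 24 = 1179
Terms of depth exactly 2: N_2 − N_1 = 1179 − 24 = 1155.

1155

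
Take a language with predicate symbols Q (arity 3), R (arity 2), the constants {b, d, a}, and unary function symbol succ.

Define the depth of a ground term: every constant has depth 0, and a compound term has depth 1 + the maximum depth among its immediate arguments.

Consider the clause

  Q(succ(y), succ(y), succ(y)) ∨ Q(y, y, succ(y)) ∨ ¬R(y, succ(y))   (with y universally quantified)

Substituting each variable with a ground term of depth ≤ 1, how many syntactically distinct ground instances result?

Ground terms of depth ≤ 1:
  Let N_k count ground terms of depth at most k. Each non-constant term of depth ≤ k is some function symbol applied to depth-≤(k−1) arguments, giving N_k = 3 + N_{k-1}.
  N_0 = 3
  N_1 = 3 + 3 = 6
So there are 6 ground terms available for substitution.
The variable y ranges independently over the available ground terms, and distinct assignments produce distinct instances.
Number of ground instances = 6.

6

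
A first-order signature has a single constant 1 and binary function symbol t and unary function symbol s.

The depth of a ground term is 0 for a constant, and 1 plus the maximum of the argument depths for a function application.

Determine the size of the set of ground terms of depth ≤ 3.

Let N_k = |{terms of depth ≤ k}|. Then N_0 = 1 and N_k = 1 + N_{k-1}^2 + N_{k-1} for k ≥ 1 (one summand per function symbol, arity giving the exponent).
N_0 = 1
N_1 = 1 + 1^2 + 1 = 3
N_2 = 1 + 3^2 + 3 = 13
N_3 = 1 + 13^2 + 13 = 183

183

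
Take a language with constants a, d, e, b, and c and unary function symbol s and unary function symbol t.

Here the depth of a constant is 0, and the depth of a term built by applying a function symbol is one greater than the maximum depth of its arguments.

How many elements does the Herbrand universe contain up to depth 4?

If N_k denotes the number of depth-≤k ground terms, the 5 constants give N_0 = 5, and each function symbol of arity r contributes N_{k-1}^r new terms at level k: N_k = 5 + N_{k-1} + N_{k-1}.
N_0 = 5
N_1 = 5 + 5 + 5 = 15
N_2 = 5 + 15 + 15 = 35
N_3 = 5 + 35 + 35 = 75
N_4 = 5 + 75 + 75 = 155

155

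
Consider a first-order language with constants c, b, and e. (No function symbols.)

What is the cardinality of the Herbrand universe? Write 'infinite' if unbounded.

There are no function symbols, so every ground term is one of the 3 constants.
The Herbrand universe is {c, b, e}, which is finite with 3 elements.

3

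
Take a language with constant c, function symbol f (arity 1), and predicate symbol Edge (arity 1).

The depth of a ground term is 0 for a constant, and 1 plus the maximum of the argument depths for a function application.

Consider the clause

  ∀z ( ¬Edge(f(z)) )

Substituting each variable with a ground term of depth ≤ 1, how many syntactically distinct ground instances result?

Ground terms of depth ≤ 1:
  Count level by level. With function symbols f/1, the terms of depth ≤ k are the 1 constant together with each function applied to depth-≤(k−1) tuples, so N_k = 1 + N_{k-1}.
  N_0 = 1
  N_1 = 1 + 1 = 2
  Explicitly: c, f(c).
So there are 2 ground terms available for substitution.
There is 1 variable to instantiate (z),  occurring in at least one literal, so different choices give different ground instances.
Number of ground instances = 2.

2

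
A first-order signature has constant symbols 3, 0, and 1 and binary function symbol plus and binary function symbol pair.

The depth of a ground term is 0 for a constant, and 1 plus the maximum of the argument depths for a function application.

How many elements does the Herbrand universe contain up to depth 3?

If N_k denotes the number of depth-≤k ground terms, the 3 constants give N_0 = 3, and each function symbol of arity r contributes N_{k-1}^r new terms at level k: N_k = 3 + N_{k-1}^2 + N_{k-1}^2.
N_0 = 3
N_1 = 3 + 3^2 + 3^2 = 21
N_2 = 3 + 21^2 + 21^2 = 885
N_3 = 3 + 885^2 + 885^2 = 1566453

1566453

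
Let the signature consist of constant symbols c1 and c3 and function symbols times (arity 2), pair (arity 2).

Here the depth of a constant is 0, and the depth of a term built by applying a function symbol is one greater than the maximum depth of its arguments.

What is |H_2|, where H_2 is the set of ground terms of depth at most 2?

Write N_k for the number of ground terms of depth ≤ k. A term of depth ≤ k is either a constant or a function symbol applied to arguments of depth ≤ k−1, so N_k = 2 + N_{k-1}^2 + N_{k-1}^2.
N_0 = 2
N_1 = 2 + 2^2 + 2^2 = 10
N_2 = 2 + 10^2 + 10^2 = 202

202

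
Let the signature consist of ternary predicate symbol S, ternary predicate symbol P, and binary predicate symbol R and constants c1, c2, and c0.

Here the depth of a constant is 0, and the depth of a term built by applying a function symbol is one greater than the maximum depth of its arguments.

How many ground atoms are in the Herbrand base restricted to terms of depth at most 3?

63

First count ground terms of depth ≤ 3.
With no function symbols every ground term is a constant, so there are exactly 3 ground terms at every depth bound.
N_0 = 3
N_1 = 3
N_2 = 3
N_3 = 3
So |H| = 3.
Each predicate of arity r yields |H|^r ground atoms (one per choice of an r-tuple from H):
  S: 3^3 = 27;  P: 3^3 = 27;  R: 3^2 = 9
Total ground atoms: 27 + 27 + 9 = 63.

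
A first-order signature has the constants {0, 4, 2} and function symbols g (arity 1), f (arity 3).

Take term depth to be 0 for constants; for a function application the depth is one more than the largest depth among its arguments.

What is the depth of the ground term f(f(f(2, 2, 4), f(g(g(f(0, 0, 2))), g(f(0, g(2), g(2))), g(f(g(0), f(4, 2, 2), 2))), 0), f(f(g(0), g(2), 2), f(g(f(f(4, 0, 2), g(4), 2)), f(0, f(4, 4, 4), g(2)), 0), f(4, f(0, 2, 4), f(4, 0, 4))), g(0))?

depth(f(2, 2, 4)) = 1 + max(0, 0, 0) = 1
depth(f(0, 0, 2)) = 1 + max(0, 0, 0) = 1
depth(g(f(0, 0, 2))) = 1 + depth(f(0, 0, 2)) = 1 + 1 = 2
depth(g(g(f(0, 0, 2)))) = 1 + depth(g(f(0, 0, 2))) = 1 + 2 = 3
depth(g(2)) = 1 + depth(2) = 1 + 0 = 1
depth(f(0, g(2), g(2))) = 1 + max(0, 1, 1) = 2
depth(g(f(0, g(2), g(2)))) = 1 + depth(f(0, g(2), g(2))) = 1 + 2 = 3
depth(g(0)) = 1 + depth(0) = 1 + 0 = 1
depth(f(4, 2, 2)) = 1 + max(0, 0, 0) = 1
depth(f(g(0), f(4, 2, 2), 2)) = 1 + max(1, 1, 0) = 2
depth(g(f(g(0), f(4, 2, 2), 2))) = 1 + depth(f(g(0), f(4, 2, 2), 2)) = 1 + 2 = 3
depth(f(g(g(f(0, 0, 2))), g(f(0, g(2), g(2))), g(f(g(0), f(4, 2, 2), 2)))) = 1 + max(3, 3, 3) = 4
depth(f(f(2, 2, 4), f(g(g(f(0, 0, 2))), g(f(0, g(2), g(2))), g(f(g(0), f(4, 2, 2), 2))), 0)) = 1 + max(1, 4, 0) = 5
depth(f(g(0), g(2), 2)) = 1 + max(1, 1, 0) = 2
depth(f(4, 0, 2)) = 1 + max(0, 0, 0) = 1
depth(g(4)) = 1 + depth(4) = 1 + 0 = 1
depth(f(f(4, 0, 2), g(4), 2)) = 1 + max(1, 1, 0) = 2
depth(g(f(f(4, 0, 2), g(4), 2))) = 1 + depth(f(f(4, 0, 2), g(4), 2)) = 1 + 2 = 3
depth(f(4, 4, 4)) = 1 + max(0, 0, 0) = 1
depth(f(0, f(4, 4, 4), g(2))) = 1 + max(0, 1, 1) = 2
depth(f(g(f(f(4, 0, 2), g(4), 2)), f(0, f(4, 4, 4), g(2)), 0)) = 1 + max(3, 2, 0) = 4
depth(f(0, 2, 4)) = 1 + max(0, 0, 0) = 1
depth(f(4, 0, 4)) = 1 + max(0, 0, 0) = 1
depth(f(4, f(0, 2, 4), f(4, 0, 4))) = 1 + max(0, 1, 1) = 2
depth(f(f(g(0), g(2), 2), f(g(f(f(4, 0, 2), g(4), 2)), f(0, f(4, 4, 4), g(2)), 0), f(4, f(0, 2, 4), f(4, 0, 4)))) = 1 + max(2, 4, 2) = 5
depth(f(f(f(2, 2, 4), f(g(g(f(0, 0, 2))), g(f(0, g(2), g(2))), g(f(g(0), f(4, 2, 2), 2))), 0), f(f(g(0), g(2), 2), f(g(f(f(4, 0, 2), g(4), 2)), f(0, f(4, 4, 4), g(2)), 0), f(4, f(0, 2, 4), f(4, 0, 4))), g(0))) = 1 + max(5, 5, 1) = 6

6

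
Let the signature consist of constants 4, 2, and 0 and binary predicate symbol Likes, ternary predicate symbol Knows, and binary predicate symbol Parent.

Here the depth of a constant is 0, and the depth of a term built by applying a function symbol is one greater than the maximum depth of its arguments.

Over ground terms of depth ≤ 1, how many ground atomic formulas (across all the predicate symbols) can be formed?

First count ground terms of depth ≤ 1.
With no function symbols every ground term is a constant, so there are exactly 3 ground terms at every depth bound.
N_0 = 3
N_1 = 3
So |H| = 3.
A ground atom is a predicate applied to a tuple of terms from H, so the count is the sum over predicates of |H|^arity:
  Likes: 3^2 = 9;  Knows: 3^3 = 27;  Parent: 3^2 = 9
Total ground atoms: 9 + 27 + 9 = 45.

45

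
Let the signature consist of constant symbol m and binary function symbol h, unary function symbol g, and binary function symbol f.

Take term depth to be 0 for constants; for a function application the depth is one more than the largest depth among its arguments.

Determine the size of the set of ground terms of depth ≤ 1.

Write N_k for the number of ground terms of depth ≤ k. A term of depth ≤ k is either a constant or a function symbol applied to arguments of depth ≤ k−1, so N_k = 1 + N_{k-1}^2 + N_{k-1} + N_{k-1}^2.
N_0 = 1
N_1 = 1 + 1^2 + 1 + 1^2 = 4
Explicitly: m, h(m, m), g(m), f(m, m).

4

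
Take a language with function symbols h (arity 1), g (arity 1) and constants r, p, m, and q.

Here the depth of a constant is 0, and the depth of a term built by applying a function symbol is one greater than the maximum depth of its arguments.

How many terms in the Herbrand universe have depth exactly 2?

Let N_k count ground terms of depth at most k. Each non-constant term of depth ≤ k is some function symbol applied to depth-≤(k−1) arguments, giving N_k = 4 + N_{k-1} + N_{k-1}.
N_0 = 4
N_1 = 4 + 4 + 4 = 12
N_2 = 4 + 12 + 12 = 28
Terms of depth exactly 2: N_2 − N_1 = 28 − 12 = 16.

16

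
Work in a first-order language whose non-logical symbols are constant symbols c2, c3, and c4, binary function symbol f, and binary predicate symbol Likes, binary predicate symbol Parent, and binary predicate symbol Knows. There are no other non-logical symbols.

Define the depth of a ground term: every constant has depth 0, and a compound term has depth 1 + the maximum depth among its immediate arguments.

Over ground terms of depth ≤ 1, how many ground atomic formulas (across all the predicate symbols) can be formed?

First count ground terms of depth ≤ 1.
Count level by level. With function symbols f/2, the terms of depth ≤ k are the 3 constants together with each function applied to depth-≤(k−1) tuples, so N_k = 3 + N_{k-1}^2.
N_0 = 3
N_1 = 3 + 3^2 = 12
Explicitly: c2, c3, c4, f(c2, c2), f(c2, c3), f(c2, c4), f(c3, c2), f(c3, c3), f(c3, c4), f(c4, c2), f(c4, c3), f(c4, c4).
So |H| = 12.
For each predicate symbol, the number of ground atoms is |H| raised to its arity; summing:
  Likes: 12^2 = 144;  Parent: 12^2 = 144;  Knows: 12^2 = 144
Total ground atoms: 144 + 144 + 144 = 432.

432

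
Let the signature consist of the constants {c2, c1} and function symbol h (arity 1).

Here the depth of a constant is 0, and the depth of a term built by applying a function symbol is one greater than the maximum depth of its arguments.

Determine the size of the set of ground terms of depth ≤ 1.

4

If N_k denotes the number of depth-≤k ground terms, the 2 constants give N_0 = 2, and each function symbol of arity r contributes N_{k-1}^r new terms at level k: N_k = 2 + N_{k-1}.
N_0 = 2
N_1 = 2 + 2 = 4
Explicitly: c2, c1, h(c2), h(c1).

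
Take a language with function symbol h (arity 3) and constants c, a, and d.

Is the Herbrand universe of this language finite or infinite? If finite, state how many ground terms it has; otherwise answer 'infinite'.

infinite

The signature has at least one function symbol (h, arity 3) and at least one constant (c).
Iterating h gives infinitely many distinct ground terms: c, h(c, c, c), h(h(c, c, c), h(c, c, c), h(c, c, c)), ...
So the Herbrand universe is infinite.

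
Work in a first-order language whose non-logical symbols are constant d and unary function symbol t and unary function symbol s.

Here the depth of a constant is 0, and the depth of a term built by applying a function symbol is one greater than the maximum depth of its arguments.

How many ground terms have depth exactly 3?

8

Count level by level. With function symbols t/1, s/1, the terms of depth ≤ k are the 1 constant together with each function applied to depth-≤(k−1) tuples, so N_k = 1 + N_{k-1} + N_{k-1}.
N_0 = 1
N_1 = 1 + 1 + 1 = 3
N_2 = 1 + 3 + 3 = 7
N_3 = 1 + 7 + 7 = 15
Terms of depth exactly 3: N_3 − N_2 = 15 − 7 = 8.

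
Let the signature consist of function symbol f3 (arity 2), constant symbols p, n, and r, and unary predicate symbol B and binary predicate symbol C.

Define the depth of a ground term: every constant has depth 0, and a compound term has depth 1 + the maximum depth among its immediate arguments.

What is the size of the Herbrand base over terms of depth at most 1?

156

First count ground terms of depth ≤ 1.
If N_k denotes the number of depth-≤k ground terms, the 3 constants give N_0 = 3, and each function symbol of arity r contributes N_{k-1}^r new terms at level k: N_k = 3 + N_{k-1}^2.
N_0 = 3
N_1 = 3 + 3^2 = 12
Explicitly: p, n, r, f3(p, p), f3(p, n), f3(p, r), f3(n, p), f3(n, n), f3(n, r), f3(r, p), f3(r, n), f3(r, r).
So |H| = 12.
A ground atom is a predicate applied to a tuple of terms from H, so the count is the sum over predicates of |H|^arity:
  B: 12;  C: 12^2 = 144
Total ground atoms: 12 + 144 = 156.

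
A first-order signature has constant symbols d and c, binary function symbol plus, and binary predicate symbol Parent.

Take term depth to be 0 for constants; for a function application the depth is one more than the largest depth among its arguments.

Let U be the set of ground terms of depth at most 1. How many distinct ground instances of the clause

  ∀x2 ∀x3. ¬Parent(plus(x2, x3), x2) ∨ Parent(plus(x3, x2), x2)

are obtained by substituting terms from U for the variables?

36

Ground terms of depth ≤ 1:
  Count level by level. With function symbols plus/2, the terms of depth ≤ k are the 2 constants together with each function applied to depth-≤(k−1) tuples, so N_k = 2 + N_{k-1}^2.
  N_0 = 2
  N_1 = 2 + 2^2 = 6
  Explicitly: d, c, plus(d, d), plus(d, c), plus(c, d), plus(c, c).
So there are 6 ground terms available for substitution.
There are 2 variables to instantiate (x2, x3), each occurring in at least one literal, so different choices give different ground instances.
Number of ground instances = 6^2 = 36.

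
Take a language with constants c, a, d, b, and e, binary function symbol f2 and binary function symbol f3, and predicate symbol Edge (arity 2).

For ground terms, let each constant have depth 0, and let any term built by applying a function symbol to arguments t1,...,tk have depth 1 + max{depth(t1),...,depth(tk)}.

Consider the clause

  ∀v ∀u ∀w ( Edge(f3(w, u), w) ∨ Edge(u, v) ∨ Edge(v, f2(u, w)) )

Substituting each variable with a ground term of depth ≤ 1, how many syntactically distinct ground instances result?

Ground terms of depth ≤ 1:
  Let N_k count ground terms of depth at most k. Each non-constant term of depth ≤ k is some function symbol applied to depth-≤(k−1) arguments, giving N_k = 5 + N_{k-1}^2 + N_{k-1}^2.
  N_0 = 5
  N_1 = 5 + 5^2 + 5^2 = 55
So there are 55 ground terms available for substitution.
Each of v, u, w ranges independently over the available ground terms, and distinct assignments produce distinct instances.
Number of ground instances = 55^3 = 166375.

166375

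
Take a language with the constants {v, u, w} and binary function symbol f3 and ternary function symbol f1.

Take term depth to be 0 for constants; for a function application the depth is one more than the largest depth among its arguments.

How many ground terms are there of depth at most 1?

39

If N_k denotes the number of depth-≤k ground terms, the 3 constants give N_0 = 3, and each function symbol of arity r contributes N_{k-1}^r new terms at level k: N_k = 3 + N_{k-1}^2 + N_{k-1}^3.
N_0 = 3
N_1 = 3 + 3^2 + 3^3 = 39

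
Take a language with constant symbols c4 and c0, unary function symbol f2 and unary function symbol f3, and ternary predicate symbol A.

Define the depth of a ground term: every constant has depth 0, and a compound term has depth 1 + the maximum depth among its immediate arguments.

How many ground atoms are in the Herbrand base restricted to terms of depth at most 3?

First count ground terms of depth ≤ 3.
Write N_k for the number of ground terms of depth ≤ k. A term of depth ≤ k is either a constant or a function symbol applied to arguments of depth ≤ k−1, so N_k = 2 + N_{k-1} + N_{k-1}.
N_0 = 2
N_1 = 2 + 2 + 2 = 6
N_2 = 2 + 6 + 6 = 14
N_3 = 2 + 14 + 14 = 30
So |H| = 30.
Each predicate of arity r yields |H|^r ground atoms (one per choice of an r-tuple from H):
  A: 30^3 = 27000
Total ground atoms: 27000.

27000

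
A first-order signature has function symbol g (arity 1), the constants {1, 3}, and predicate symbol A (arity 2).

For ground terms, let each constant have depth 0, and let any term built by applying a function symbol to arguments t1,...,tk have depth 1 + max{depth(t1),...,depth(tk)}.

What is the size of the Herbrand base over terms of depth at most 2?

36

First count ground terms of depth ≤ 2.
Let N_k = |{terms of depth ≤ k}|. Then N_0 = 2 and N_k = 2 + N_{k-1} for k ≥ 1 (one summand per function symbol, arity giving the exponent).
N_0 = 2
N_1 = 2 + 2 = 4
N_2 = 2 + 4 = 6
Explicitly: 1, 3, g(1), g(3), g(g(1)), g(g(3)).
So |H| = 6.
Ground atoms are formed by filling each argument slot of a predicate with a term from H, so an r-ary predicate gives |H|^r atoms:
  A: 6^2 = 36
Total ground atoms: 36.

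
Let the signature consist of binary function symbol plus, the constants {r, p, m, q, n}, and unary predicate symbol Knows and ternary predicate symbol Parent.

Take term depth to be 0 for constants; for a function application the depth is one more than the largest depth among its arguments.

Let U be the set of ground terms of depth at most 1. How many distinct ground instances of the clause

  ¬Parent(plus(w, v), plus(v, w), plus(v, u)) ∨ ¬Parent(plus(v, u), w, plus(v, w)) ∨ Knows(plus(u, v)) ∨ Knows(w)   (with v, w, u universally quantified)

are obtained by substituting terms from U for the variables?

27000

Ground terms of depth ≤ 1:
  If N_k denotes the number of depth-≤k ground terms, the 5 constants give N_0 = 5, and each function symbol of arity r contributes N_{k-1}^r new terms at level k: N_k = 5 + N_{k-1}^2.
  N_0 = 5
  N_1 = 5 + 5^2 = 30
So there are 30 ground terms available for substitution.
The body mentions every one of the 3 quantified variables; since ground terms form a free algebra, no two substitutions collapse to the same formula.
Number of ground instances = 30^3 = 27000.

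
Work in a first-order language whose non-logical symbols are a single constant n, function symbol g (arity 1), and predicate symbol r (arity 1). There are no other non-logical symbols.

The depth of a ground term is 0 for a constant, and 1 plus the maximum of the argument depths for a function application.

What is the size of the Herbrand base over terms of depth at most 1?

2

First count ground terms of depth ≤ 1.
Write N_k for the number of ground terms of depth ≤ k. A term of depth ≤ k is either a constant or a function symbol applied to arguments of depth ≤ k−1, so N_k = 1 + N_{k-1}.
N_0 = 1
N_1 = 1 + 1 = 2
Explicitly: n, g(n).
So |H| = 2.
For each predicate symbol, the number of ground atoms is |H| raised to its arity; summing:
  r: 2
Total ground atoms: 2.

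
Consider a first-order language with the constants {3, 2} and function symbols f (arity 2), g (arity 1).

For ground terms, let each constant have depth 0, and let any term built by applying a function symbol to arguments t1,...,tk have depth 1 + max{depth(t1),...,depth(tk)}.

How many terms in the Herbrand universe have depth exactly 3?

5478

Let N_k count ground terms of depth at most k. Each non-constant term of depth ≤ k is some function symbol applied to depth-≤(k−1) arguments, giving N_k = 2 + N_{k-1}^2 + N_{k-1}.
N_0 = 2
N_1 = 2 + 2^2 + 2 = 8
N_2 = 2 + 8^2 + 8 = 74
N_3 = 2 + 74^2 + 74 = 5552
Terms of depth exactly 3: N_3 − N_2 = 5552 − 74 = 5478.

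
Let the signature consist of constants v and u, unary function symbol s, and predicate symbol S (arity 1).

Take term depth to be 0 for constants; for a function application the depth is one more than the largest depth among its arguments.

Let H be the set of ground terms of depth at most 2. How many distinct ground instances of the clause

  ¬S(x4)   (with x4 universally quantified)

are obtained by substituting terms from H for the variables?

6

Ground terms of depth ≤ 2:
  Let N_k = |{terms of depth ≤ k}|. Then N_0 = 2 and N_k = 2 + N_{k-1} for k ≥ 1 (one summand per function symbol, arity giving the exponent).
  N_0 = 2
  N_1 = 2 + 2 = 4
  N_2 = 2 + 4 = 6
So there are 6 ground terms available for substitution.
The variable x4 ranges independently over the available ground terms, and distinct assignments produce distinct instances.
Number of ground instances = 6.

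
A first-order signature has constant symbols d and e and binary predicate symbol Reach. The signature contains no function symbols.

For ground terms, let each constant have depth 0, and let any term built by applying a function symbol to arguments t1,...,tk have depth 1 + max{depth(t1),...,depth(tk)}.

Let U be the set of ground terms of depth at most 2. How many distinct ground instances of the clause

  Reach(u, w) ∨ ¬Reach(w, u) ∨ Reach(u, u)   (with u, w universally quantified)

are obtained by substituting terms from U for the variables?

4

Ground terms of depth ≤ 2:
  With no function symbols every ground term is a constant, so there are exactly 2 ground terms at every depth bound.
  N_0 = 2
  N_1 = 2
  N_2 = 2
So there are 2 ground terms available for substitution.
Each of u, w ranges independently over the available ground terms, and distinct assignments produce distinct instances.
Number of ground instances = 2^2 = 4.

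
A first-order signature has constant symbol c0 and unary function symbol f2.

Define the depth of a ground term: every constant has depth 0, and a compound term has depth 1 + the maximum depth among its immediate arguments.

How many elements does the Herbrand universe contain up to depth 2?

Count level by level. With function symbols f2/1, the terms of depth ≤ k are the 1 constant together with each function applied to depth-≤(k−1) tuples, so N_k = 1 + N_{k-1}.
N_0 = 1
N_1 = 1 + 1 = 2
N_2 = 1 + 2 = 3
Explicitly: c0, f2(c0), f2(f2(c0)).

3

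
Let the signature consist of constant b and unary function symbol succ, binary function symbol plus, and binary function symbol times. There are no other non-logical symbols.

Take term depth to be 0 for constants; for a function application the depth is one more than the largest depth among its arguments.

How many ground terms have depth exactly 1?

3

Let N_k count ground terms of depth at most k. Each non-constant term of depth ≤ k is some function symbol applied to depth-≤(k−1) arguments, giving N_k = 1 + N_{k-1} + N_{k-1}^2 + N_{k-1}^2.
N_0 = 1
N_1 = 1 + 1 + 1^2 + 1^2 = 4
Terms of depth exactly 1: N_1 − N_0 = 4 − 1 = 3.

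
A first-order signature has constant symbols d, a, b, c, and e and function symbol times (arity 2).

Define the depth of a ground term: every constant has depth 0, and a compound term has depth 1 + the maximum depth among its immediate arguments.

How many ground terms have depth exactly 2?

Write N_k for the number of ground terms of depth ≤ k. A term of depth ≤ k is either a constant or a function symbol applied to arguments of depth ≤ k−1, so N_k = 5 + N_{k-1}^2.
N_0 = 5
N_1 = 5 + 5^2 = 30
N_2 = 5 + 30^2 = 905
Terms of depth exactly 2: N_2 − N_1 = 905 − 30 = 875.

875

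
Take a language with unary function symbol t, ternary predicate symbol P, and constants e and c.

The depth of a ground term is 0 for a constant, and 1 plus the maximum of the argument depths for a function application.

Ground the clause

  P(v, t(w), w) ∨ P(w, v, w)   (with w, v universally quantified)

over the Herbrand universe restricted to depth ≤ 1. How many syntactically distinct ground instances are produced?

16

Ground terms of depth ≤ 1:
  Let N_k = |{terms of depth ≤ k}|. Then N_0 = 2 and N_k = 2 + N_{k-1} for k ≥ 1 (one summand per function symbol, arity giving the exponent).
  N_0 = 2
  N_1 = 2 + 2 = 4
So there are 4 ground terms available for substitution.
Each of w, v ranges independently over the available ground terms, and distinct assignments produce distinct instances.
Number of ground instances = 4^2 = 16.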